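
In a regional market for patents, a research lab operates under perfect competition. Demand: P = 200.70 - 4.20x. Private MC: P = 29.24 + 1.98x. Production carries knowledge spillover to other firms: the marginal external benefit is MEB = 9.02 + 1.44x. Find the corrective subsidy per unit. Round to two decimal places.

Social marginal cost = private MC − MEB = 20.22 + 0.54x.
Set SMC = demand: 20.22 + 0.54x = 200.70 - 4.20x → x* = 38.0759.
The Pigouvian subsidy equals MEB at x*: 9.02 + 1.44×38.0759 = 63.8493.

subsidy = 63.85 per unit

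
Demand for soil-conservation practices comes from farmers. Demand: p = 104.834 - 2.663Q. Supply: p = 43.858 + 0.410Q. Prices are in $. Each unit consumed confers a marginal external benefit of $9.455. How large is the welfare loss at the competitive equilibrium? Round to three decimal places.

DWL = $14.546

Market equilibrium (private): 43.858 + 0.410Q = 104.834 - 2.663Q → Q_m = 19.8425.
Social marginal benefit = demand + MEB = 114.289 - 2.663Q.
Set SMB = MC: 114.289 - 2.663Q = 43.858 + 0.410Q → Q* = 22.9193.
Height of the DWL triangle at Q_m is SMB(Q_m) − MC(Q_m) = MEB(Q_m) = 9.4550.
DWL = ½ × 3.0768 × 9.4550 = 14.5456.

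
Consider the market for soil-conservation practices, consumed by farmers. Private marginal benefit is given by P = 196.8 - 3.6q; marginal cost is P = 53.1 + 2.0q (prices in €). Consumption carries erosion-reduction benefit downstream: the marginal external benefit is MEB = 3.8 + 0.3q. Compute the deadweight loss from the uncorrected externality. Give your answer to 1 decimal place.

DWL = €12.5

Market equilibrium (private): 53.1 + 2.0q = 196.8 - 3.6q → q_m = 25.6607.
Social marginal benefit = demand + MEB = 200.6 - 3.3q.
Set SMB = MC: 200.6 - 3.3q = 53.1 + 2.0q → q* = 27.8302.
Between q* and q_m the wedge SMB − MC runs linearly from 0 to MEB(q_m), so the loss is a triangle.
DWL = ½ × 2.1695 × 11.4982 = 12.4727.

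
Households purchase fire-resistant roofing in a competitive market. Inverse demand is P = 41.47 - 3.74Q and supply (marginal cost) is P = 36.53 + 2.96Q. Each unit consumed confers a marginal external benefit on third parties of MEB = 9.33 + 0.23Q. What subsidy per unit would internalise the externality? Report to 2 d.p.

Social marginal benefit = demand + MEB = 50.80 - 3.51Q.
Set SMB = MC: 50.80 - 3.51Q = 36.53 + 2.96Q → Q* = 2.2056.
The Pigouvian subsidy equals MEB at Q*: 9.33 + 0.23×2.2056 = 9.8373.

subsidy = 9.84 per unit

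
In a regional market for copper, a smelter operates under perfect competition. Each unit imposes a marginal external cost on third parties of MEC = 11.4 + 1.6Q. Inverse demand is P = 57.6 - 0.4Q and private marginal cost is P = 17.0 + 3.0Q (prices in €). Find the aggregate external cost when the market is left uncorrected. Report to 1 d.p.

€250.2

Market equilibrium (private): 17.0 + 3.0Q = 57.6 - 0.4Q → Q_m = 11.9412.
Total external cost = ∫₀^{Q_m} (11.4 + 1.6Q) dQ = 11.4×11.9412 + ½×1.6×11.9412² = 250.2035.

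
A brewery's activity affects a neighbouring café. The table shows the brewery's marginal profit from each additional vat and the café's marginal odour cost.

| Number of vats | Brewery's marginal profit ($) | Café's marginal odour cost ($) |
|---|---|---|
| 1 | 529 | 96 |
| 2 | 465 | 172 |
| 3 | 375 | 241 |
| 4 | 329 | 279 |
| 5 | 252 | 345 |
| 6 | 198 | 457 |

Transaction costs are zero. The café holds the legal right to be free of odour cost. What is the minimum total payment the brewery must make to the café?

Efficient level: marginal profit ≥ marginal odour cost through level 4, so k* = 4.
With the café holding the right, the brewery must at least compensate total damage at k*: 96 + 172 + 241 + 279 = 788.

$788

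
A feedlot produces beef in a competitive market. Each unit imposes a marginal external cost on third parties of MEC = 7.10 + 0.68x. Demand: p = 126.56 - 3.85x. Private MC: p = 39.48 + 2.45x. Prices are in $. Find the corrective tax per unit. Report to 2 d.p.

Social marginal cost = private MC + MEC = 46.58 + 3.13x.
Set SMC = demand: 46.58 + 3.13x = 126.56 - 3.85x → x* = 11.4585.
The Pigouvian tax equals MEC at x*: 7.10 + 0.68×11.4585 = 14.8918.

tax = $14.89 per unit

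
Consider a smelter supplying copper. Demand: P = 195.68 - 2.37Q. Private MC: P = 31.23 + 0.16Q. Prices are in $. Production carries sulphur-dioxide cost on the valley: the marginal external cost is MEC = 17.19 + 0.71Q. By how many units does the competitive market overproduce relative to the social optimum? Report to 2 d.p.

Market equilibrium (private): 31.23 + 0.16Q = 195.68 - 2.37Q → Q_m = 65.0000.
Social marginal cost = private MC + MEC = 48.42 + 0.87Q.
Set SMC = demand: 48.42 + 0.87Q = 195.68 - 2.37Q → Q* = 45.4506.
Gap = |65.0000 − 45.4506| = 19.5494.

19.55 units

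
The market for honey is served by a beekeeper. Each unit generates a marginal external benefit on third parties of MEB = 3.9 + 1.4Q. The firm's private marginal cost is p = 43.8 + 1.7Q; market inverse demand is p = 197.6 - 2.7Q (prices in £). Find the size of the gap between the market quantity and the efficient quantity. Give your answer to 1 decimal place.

Market equilibrium (private): 43.8 + 1.7Q = 197.6 - 2.7Q → Q_m = 34.9545.
Social marginal cost = private MC − MEB = 39.9 + 0.3Q.
Set SMC = demand: 39.9 + 0.3Q = 197.6 - 2.7Q → Q* = 52.5667.
Gap = |34.9545 − 52.5667| = 17.6122.

17.6 units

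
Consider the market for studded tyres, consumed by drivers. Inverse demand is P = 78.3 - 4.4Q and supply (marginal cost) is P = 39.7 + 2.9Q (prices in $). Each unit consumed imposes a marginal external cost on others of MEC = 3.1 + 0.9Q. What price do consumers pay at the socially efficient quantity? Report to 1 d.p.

Social marginal benefit = demand − MEC = 75.2 - 5.3Q.
Set SMB = MC: 75.2 - 5.3Q = 39.7 + 2.9Q → Q* = 4.3293.
Consumer price on the demand curve at Q*: 78.3 − 4.4×4.3293 = 59.2511.

P = $59.3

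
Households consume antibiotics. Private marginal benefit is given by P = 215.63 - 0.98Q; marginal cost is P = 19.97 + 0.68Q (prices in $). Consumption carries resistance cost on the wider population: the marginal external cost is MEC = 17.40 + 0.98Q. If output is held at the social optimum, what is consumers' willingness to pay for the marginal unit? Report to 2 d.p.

P = $149.46

Social marginal benefit = demand − MEC = 198.23 - 1.96Q.
Set SMB = MC: 198.23 - 1.96Q = 19.97 + 0.68Q → Q* = 67.5227.
Consumer price on the demand curve at Q*: 215.63 − 0.98×67.5227 = 149.4578.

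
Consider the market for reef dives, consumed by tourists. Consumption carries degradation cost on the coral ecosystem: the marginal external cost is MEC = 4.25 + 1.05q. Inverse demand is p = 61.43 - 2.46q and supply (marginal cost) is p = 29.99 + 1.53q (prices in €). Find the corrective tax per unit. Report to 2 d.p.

Social marginal benefit = demand − MEC = 57.18 - 3.51q.
Set SMB = MC: 57.18 - 3.51q = 29.99 + 1.53q → q* = 5.3948.
The Pigouvian tax equals MEC at q*: 4.25 + 1.05×5.3948 = 9.9145.

tax = €9.91 per unit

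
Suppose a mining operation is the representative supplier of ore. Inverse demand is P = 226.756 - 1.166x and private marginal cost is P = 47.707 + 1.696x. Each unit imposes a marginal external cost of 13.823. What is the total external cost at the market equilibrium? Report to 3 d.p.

Market equilibrium (private): 47.707 + 1.696x = 226.756 - 1.166x → x_m = 62.5608.
Total external cost = MEC × x_m = 13.823 × 62.5608 = 864.7779.

864.778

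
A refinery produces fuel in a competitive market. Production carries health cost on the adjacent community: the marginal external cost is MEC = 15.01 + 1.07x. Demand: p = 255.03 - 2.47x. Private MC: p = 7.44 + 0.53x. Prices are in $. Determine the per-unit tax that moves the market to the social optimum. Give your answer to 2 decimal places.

Social marginal cost = private MC + MEC = 22.45 + 1.60x.
Set SMC = demand: 22.45 + 1.60x = 255.03 - 2.47x → x* = 57.1450.
The Pigouvian tax equals MEC at x*: 15.01 + 1.07×57.1450 = 76.1552.

tax = $76.16 per unit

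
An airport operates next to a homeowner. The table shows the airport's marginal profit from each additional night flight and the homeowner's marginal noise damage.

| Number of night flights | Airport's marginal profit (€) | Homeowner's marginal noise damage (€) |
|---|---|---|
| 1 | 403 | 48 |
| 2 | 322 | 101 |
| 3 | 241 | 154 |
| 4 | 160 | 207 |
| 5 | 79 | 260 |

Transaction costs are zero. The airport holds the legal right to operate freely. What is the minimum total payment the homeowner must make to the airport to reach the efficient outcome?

€239

Left alone the airport would choose level 5 (marginal profit stays positive).
Efficient level: k* = 3 (marginal profit ≥ marginal noise damage through 3).
The homeowner must at least cover the airport's forgone profit from cutting 5→3: 160 + 79 = 239.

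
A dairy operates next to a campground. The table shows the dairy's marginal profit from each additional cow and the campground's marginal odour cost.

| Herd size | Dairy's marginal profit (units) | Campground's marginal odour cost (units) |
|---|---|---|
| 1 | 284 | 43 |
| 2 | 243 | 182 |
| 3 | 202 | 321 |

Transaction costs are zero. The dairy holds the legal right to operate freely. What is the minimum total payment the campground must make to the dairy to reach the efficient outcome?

Left alone the dairy would choose level 3 (marginal profit stays positive).
Efficient level: k* = 2 (marginal profit ≥ marginal odour cost through 2).
The campground must at least cover the dairy's forgone profit from cutting 3→2: 202 = 202.

202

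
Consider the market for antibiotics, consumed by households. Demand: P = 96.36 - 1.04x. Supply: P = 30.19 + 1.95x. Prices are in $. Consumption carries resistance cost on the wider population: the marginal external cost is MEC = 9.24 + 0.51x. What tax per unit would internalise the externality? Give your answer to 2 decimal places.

Social marginal benefit = demand − MEC = 87.12 - 1.55x.
Set SMB = MC: 87.12 - 1.55x = 30.19 + 1.95x → x* = 16.2657.
The Pigouvian tax equals MEC at x*: 9.24 + 0.51×16.2657 = 17.5355.

tax = $17.54 per unit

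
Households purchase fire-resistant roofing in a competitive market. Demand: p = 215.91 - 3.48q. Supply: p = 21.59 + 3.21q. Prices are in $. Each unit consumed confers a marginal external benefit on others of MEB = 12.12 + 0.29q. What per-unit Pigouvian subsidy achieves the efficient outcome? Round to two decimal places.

Social marginal benefit = demand + MEB = 228.03 - 3.19q.
Set SMB = MC: 228.03 - 3.19q = 21.59 + 3.21q → q* = 32.2563.
The Pigouvian subsidy equals MEB at q*: 12.12 + 0.29×32.2563 = 21.4743.

subsidy = $21.47 per unit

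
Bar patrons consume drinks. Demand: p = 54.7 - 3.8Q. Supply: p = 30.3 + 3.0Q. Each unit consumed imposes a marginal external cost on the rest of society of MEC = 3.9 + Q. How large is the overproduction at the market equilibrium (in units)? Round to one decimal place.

Market equilibrium (private): 30.3 + 3.0Q = 54.7 - 3.8Q → Q_m = 3.5882.
Social marginal benefit = demand − MEC = 50.8 - 4.8Q.
Set SMB = MC: 50.8 - 4.8Q = 30.3 + 3.0Q → Q* = 2.6282.
Gap = |3.5882 − 2.6282| = 0.9600.

1.0 units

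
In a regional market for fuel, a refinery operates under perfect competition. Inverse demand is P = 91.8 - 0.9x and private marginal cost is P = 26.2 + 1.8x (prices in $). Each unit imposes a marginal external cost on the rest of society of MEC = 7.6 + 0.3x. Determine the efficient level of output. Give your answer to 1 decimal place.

x* = 19.3

Social marginal cost = private MC + MEC = 33.8 + 2.1x.
Set SMC = demand: 33.8 + 2.1x = 91.8 - 0.9x → x* = 19.3333.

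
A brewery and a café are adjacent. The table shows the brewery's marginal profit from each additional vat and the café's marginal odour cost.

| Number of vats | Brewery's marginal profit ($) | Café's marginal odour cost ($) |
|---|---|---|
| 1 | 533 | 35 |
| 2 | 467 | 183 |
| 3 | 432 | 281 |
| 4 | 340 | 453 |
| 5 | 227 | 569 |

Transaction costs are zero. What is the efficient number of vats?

Bargaining reaches the level where marginal profit last exceeds marginal odour cost.
That holds through level 3 (432 ≥ 281) but not at 4 (340 < 453).

3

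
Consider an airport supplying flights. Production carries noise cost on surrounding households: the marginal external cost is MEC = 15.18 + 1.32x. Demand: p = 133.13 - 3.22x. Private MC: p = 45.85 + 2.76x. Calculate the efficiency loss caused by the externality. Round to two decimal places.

Market equilibrium (private): 45.85 + 2.76x = 133.13 - 3.22x → x_m = 14.5953.
Social marginal cost = private MC + MEC = 61.03 + 4.08x.
Set SMC = demand: 61.03 + 4.08x = 133.13 - 3.22x → x* = 9.8767.
The loss is the area between SMC and demand from x* to x_m; with linear curves that's a triangle of height MEC(x_m).
DWL = ½ × 4.7186 × 34.4458 = 81.2680.

DWL = 81.27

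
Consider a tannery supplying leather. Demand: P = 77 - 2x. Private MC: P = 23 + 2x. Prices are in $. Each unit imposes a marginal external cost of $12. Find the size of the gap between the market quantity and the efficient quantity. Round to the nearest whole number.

3 units

Market equilibrium (private): 23 + 2x = 77 - 2x → x_m = 13.5000.
Social marginal cost = private MC + MEC = 35 + 2x.
Set SMC = demand: 35 + 2x = 77 - 2x → x* = 10.5000.
Gap = |13.5000 − 10.5000| = 3.0000.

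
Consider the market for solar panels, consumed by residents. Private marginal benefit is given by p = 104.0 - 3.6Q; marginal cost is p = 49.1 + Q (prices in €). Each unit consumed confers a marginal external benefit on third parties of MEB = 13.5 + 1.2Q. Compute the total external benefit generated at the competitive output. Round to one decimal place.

Market equilibrium (private): 49.1 + Q = 104.0 - 3.6Q → Q_m = 11.9348.
Total external benefit = ∫₀^{Q_m} (13.5 + 1.2Q) dQ = 13.5×11.9348 + ½×1.2×11.9348² = 246.5835.

€246.6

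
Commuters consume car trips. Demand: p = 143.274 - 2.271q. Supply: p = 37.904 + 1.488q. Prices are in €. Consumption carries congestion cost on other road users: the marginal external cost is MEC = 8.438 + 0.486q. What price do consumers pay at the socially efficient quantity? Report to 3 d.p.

P = €91.417

Social marginal benefit = demand − MEC = 134.836 - 2.757q.
Set SMB = MC: 134.836 - 2.757q = 37.904 + 1.488q → q* = 22.8344.
Consumer price on the demand curve at q*: 143.274 − 2.271×22.8344 = 91.4171.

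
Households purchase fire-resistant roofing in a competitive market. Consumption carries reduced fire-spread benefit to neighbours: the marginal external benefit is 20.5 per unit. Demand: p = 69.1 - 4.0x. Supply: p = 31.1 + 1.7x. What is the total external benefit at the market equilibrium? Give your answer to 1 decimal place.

136.7

Market equilibrium (private): 31.1 + 1.7x = 69.1 - 4.0x → x_m = 6.6667.
Total external benefit = MEB × x_m = 20.5 × 6.6667 = 136.6674.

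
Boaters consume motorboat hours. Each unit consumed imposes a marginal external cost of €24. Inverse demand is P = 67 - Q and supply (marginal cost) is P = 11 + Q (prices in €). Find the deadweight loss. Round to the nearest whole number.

Market equilibrium (private): 11 + Q = 67 - Q → Q_m = 28.0000.
Social marginal benefit = demand − MEC = 43 - Q.
Set SMB = MC: 43 - Q = 11 + Q → Q* = 16.0000.
Height of the DWL triangle at Q_m is MC(Q_m) − SMB(Q_m) = MEC(Q_m) = 24.0000.
DWL = ½ × 12.0000 × 24.0000 = 144.0000.

DWL = €144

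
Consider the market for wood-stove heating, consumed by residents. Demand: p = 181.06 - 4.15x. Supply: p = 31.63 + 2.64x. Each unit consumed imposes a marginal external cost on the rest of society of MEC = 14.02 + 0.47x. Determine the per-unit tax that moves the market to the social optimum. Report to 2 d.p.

tax = 22.79 per unit

Social marginal benefit = demand − MEC = 167.04 - 4.62x.
Set SMB = MC: 167.04 - 4.62x = 31.63 + 2.64x → x* = 18.6515.
The Pigouvian tax equals MEC at x*: 14.02 + 0.47×18.6515 = 22.7862.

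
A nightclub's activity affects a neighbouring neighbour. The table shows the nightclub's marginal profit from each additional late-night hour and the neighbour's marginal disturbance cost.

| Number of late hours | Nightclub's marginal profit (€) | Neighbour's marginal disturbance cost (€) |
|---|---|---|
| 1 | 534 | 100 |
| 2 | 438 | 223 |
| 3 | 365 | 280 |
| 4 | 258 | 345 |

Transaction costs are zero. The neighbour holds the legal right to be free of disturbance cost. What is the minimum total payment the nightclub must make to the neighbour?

€603

Efficient level: marginal profit ≥ marginal disturbance cost through level 3, so k* = 3.
With the neighbour holding the right, the nightclub must at least compensate total damage at k*: 100 + 223 + 280 = 603.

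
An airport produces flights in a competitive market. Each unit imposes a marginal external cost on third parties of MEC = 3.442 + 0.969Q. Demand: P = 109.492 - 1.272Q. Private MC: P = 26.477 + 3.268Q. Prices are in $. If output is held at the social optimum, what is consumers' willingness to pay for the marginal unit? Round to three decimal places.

P = $91.119

Social marginal cost = private MC + MEC = 29.919 + 4.237Q.
Set SMC = demand: 29.919 + 4.237Q = 109.492 - 1.272Q → Q* = 14.4442.
Consumer price on the demand curve at Q*: 109.492 − 1.272×14.4442 = 91.1190.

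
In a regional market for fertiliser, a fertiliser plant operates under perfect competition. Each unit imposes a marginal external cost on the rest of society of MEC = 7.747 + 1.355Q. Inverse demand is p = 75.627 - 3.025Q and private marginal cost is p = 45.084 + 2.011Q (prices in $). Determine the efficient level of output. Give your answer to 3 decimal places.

Social marginal cost = private MC + MEC = 52.831 + 3.366Q.
Set SMC = demand: 52.831 + 3.366Q = 75.627 - 3.025Q → Q* = 3.5669.

Q* = 3.567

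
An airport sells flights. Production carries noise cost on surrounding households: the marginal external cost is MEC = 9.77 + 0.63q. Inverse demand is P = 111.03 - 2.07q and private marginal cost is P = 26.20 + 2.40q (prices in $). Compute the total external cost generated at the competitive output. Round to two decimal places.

$298.86

Market equilibrium (private): 26.20 + 2.40q = 111.03 - 2.07q → q_m = 18.9776.
Total external cost = ∫₀^{q_m} (9.77 + 0.63q) dq = 9.77×18.9776 + ½×0.63×18.9776² = 298.8582.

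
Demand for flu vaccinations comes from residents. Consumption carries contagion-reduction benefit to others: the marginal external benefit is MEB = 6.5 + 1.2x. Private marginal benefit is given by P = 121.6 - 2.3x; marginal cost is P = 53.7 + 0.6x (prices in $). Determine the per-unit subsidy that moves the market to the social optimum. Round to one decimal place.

Social marginal benefit = demand + MEB = 128.1 - 1.1x.
Set SMB = MC: 128.1 - 1.1x = 53.7 + 0.6x → x* = 43.7647.
The Pigouvian subsidy equals MEB at x*: 6.5 + 1.2×43.7647 = 59.0176.

subsidy = $59.0 per unit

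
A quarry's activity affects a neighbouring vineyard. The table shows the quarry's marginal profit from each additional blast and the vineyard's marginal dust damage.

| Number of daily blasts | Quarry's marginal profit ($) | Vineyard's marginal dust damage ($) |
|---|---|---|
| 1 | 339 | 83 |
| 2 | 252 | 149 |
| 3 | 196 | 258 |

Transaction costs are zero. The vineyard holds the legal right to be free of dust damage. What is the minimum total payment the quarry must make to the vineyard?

Efficient level: marginal profit ≥ marginal dust damage through level 2, so k* = 2.
With the vineyard holding the right, the quarry must at least compensate total damage at k*: 83 + 149 = 232.

$232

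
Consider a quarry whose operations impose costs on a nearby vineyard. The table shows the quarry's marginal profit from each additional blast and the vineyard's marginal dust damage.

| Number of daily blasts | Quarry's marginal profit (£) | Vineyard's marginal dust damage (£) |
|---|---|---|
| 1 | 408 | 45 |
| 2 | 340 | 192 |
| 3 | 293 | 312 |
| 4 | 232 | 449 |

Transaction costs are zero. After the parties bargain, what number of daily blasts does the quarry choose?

2

Bargaining reaches the level where marginal profit last exceeds marginal dust damage.
That holds through level 2 (340 ≥ 192) but not at 3 (293 < 312).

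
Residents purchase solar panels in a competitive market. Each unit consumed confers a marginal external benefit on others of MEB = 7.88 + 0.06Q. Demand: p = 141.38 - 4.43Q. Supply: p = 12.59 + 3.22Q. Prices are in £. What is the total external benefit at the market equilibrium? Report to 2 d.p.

£141.16

Market equilibrium (private): 12.59 + 3.22Q = 141.38 - 4.43Q → Q_m = 16.8353.
Total external benefit = ∫₀^{Q_m} (7.88 + 0.06Q) dQ = 7.88×16.8353 + ½×0.06×16.8353² = 141.1650.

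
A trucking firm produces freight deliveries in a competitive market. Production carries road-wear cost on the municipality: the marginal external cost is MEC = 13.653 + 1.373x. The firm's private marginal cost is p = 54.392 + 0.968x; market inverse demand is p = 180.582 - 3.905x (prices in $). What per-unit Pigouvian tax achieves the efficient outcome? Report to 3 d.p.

tax = $38.391 per unit

Social marginal cost = private MC + MEC = 68.045 + 2.341x.
Set SMC = demand: 68.045 + 2.341x = 180.582 - 3.905x → x* = 18.0175.
The Pigouvian tax equals MEC at x*: 13.653 + 1.373×18.0175 = 38.3910.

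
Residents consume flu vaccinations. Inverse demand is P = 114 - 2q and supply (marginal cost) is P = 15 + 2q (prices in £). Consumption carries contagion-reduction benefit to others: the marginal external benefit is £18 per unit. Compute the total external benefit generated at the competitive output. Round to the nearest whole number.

Market equilibrium (private): 15 + 2q = 114 - 2q → q_m = 24.7500.
Total external benefit = MEB × q_m = 18 × 24.7500 = 445.5000.

£446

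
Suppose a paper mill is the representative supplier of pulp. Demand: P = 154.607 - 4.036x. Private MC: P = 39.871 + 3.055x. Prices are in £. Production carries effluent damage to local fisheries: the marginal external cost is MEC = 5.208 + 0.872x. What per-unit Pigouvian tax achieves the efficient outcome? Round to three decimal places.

Social marginal cost = private MC + MEC = 45.079 + 3.927x.
Set SMC = demand: 45.079 + 3.927x = 154.607 - 4.036x → x* = 13.7546.
The Pigouvian tax equals MEC at x*: 5.208 + 0.872×13.7546 = 17.2020.

tax = £17.202 per unit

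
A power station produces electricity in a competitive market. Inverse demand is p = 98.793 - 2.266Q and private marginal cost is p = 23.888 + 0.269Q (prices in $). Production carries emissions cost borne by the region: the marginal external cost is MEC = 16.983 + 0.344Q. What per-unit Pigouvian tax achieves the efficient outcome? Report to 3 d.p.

tax = $23.904 per unit

Social marginal cost = private MC + MEC = 40.871 + 0.613Q.
Set SMC = demand: 40.871 + 0.613Q = 98.793 - 2.266Q → Q* = 20.1188.
The Pigouvian tax equals MEC at Q*: 16.983 + 0.344×20.1188 = 23.9039.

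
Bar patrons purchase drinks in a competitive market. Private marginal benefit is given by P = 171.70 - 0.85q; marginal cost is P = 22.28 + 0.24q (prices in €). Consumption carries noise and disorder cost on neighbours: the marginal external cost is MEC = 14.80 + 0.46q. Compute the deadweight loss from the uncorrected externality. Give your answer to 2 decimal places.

Market equilibrium (private): 22.28 + 0.24q = 171.70 - 0.85q → q_m = 137.0826.
Social marginal benefit = demand − MEC = 156.90 - 1.31q.
Set SMB = MC: 156.90 - 1.31q = 22.28 + 0.24q → q* = 86.8516.
The welfare-loss triangle has base |q_m − q*| and height MEC(q_m) (the vertical gap between SMB and MC is zero at q* and MEC at q_m).
DWL = ½ × 50.2310 × 77.8580 = 1955.4426.

DWL = €1955.44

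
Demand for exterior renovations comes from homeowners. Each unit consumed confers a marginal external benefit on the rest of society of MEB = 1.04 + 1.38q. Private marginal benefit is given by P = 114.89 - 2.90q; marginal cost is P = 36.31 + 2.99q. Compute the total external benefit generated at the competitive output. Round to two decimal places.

136.69

Market equilibrium (private): 36.31 + 2.99q = 114.89 - 2.90q → q_m = 13.3413.
Total external benefit = ∫₀^{q_m} (1.04 + 1.38q) dq = 1.04×13.3413 + ½×1.38×13.3413² = 136.6882.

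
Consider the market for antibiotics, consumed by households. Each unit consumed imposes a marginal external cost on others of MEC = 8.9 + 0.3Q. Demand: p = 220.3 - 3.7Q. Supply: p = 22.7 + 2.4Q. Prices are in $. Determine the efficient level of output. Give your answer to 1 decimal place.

Q* = 29.5

Social marginal benefit = demand − MEC = 211.4 - 4.0Q.
Set SMB = MC: 211.4 - 4.0Q = 22.7 + 2.4Q → Q* = 29.4844.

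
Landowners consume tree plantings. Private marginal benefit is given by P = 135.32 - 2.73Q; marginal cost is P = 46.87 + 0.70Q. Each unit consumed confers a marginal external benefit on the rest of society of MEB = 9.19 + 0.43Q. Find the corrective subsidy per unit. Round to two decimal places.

Social marginal benefit = demand + MEB = 144.51 - 2.30Q.
Set SMB = MC: 144.51 - 2.30Q = 46.87 + 0.70Q → Q* = 32.5467.
The Pigouvian subsidy equals MEB at Q*: 9.19 + 0.43×32.5467 = 23.1851.

subsidy = 23.19 per unit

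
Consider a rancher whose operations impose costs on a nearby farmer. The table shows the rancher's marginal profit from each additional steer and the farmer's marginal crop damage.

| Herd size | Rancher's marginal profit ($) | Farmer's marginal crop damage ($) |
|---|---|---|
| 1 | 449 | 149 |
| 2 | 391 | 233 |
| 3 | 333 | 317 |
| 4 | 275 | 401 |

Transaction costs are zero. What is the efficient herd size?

Bargaining reaches the level where marginal profit last exceeds marginal crop damage.
That holds through level 3 (333 ≥ 317) but not at 4 (275 < 401).

3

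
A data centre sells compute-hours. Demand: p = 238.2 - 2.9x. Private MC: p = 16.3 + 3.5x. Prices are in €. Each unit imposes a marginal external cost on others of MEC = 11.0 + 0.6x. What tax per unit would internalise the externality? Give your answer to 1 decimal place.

Social marginal cost = private MC + MEC = 27.3 + 4.1x.
Set SMC = demand: 27.3 + 4.1x = 238.2 - 2.9x → x* = 30.1286.
The Pigouvian tax equals MEC at x*: 11.0 + 0.6×30.1286 = 29.0772.

tax = €29.1 per unit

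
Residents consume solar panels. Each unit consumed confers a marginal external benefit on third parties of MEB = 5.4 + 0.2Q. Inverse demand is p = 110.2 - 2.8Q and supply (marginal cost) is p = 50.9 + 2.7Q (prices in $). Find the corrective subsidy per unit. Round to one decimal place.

subsidy = $7.8 per unit

Social marginal benefit = demand + MEB = 115.6 - 2.6Q.
Set SMB = MC: 115.6 - 2.6Q = 50.9 + 2.7Q → Q* = 12.2075.
The Pigouvian subsidy equals MEB at Q*: 5.4 + 0.2×12.2075 = 7.8415.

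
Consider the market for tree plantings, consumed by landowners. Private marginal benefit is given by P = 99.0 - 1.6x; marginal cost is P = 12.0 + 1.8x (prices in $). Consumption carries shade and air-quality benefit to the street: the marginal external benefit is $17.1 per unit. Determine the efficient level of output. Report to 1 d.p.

x* = 30.6

Social marginal benefit = demand + MEB = 116.1 - 1.6x.
Set SMB = MC: 116.1 - 1.6x = 12.0 + 1.8x → x* = 30.6176.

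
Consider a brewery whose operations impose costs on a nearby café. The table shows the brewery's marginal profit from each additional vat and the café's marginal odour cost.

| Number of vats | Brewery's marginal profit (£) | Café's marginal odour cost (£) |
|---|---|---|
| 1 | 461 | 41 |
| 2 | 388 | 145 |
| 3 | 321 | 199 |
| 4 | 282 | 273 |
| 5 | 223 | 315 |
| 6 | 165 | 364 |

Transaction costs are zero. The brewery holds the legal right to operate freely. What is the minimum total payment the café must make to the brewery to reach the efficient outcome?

Left alone the brewery would choose level 6 (marginal profit stays positive).
Efficient level: k* = 4 (marginal profit ≥ marginal odour cost through 4).
The café must at least cover the brewery's forgone profit from cutting 6→4: 223 + 165 = 388.

£388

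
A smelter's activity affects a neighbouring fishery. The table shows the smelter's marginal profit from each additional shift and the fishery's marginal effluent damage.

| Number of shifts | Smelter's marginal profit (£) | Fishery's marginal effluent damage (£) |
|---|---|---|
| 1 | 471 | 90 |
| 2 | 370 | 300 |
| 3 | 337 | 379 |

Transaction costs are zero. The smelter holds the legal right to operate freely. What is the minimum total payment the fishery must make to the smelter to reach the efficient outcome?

Left alone the smelter would choose level 3 (marginal profit stays positive).
Efficient level: k* = 2 (marginal profit ≥ marginal effluent damage through 2).
The fishery must at least cover the smelter's forgone profit from cutting 3→2: 337 = 337.

£337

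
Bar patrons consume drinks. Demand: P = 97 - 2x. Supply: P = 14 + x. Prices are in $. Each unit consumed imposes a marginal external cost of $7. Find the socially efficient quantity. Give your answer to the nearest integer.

Social marginal benefit = demand − MEC = 90 - 2x.
Set SMB = MC: 90 - 2x = 14 + x → x* = 25.3333.

x* = 25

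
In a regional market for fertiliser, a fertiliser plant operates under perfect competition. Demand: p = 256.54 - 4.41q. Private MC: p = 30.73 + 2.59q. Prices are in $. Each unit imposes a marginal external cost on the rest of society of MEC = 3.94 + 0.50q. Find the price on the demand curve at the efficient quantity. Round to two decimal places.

Social marginal cost = private MC + MEC = 34.67 + 3.09q.
Set SMC = demand: 34.67 + 3.09q = 256.54 - 4.41q → q* = 29.5827.
Consumer price on the demand curve at q*: 256.54 − 4.41×29.5827 = 126.0803.

P = $126.08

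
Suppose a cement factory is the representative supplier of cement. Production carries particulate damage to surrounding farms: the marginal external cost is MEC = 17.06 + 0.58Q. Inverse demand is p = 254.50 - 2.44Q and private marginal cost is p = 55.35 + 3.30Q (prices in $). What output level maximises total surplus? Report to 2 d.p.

Q* = 28.81

Social marginal cost = private MC + MEC = 72.41 + 3.88Q.
Set SMC = demand: 72.41 + 3.88Q = 254.50 - 2.44Q → Q* = 28.8117.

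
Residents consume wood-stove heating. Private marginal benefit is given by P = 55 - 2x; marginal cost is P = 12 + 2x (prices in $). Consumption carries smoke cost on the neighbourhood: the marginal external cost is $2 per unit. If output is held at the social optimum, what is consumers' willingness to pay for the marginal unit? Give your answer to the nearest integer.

P = $35

Social marginal benefit = demand − MEC = 53 - 2x.
Set SMB = MC: 53 - 2x = 12 + 2x → x* = 10.2500.
Consumer price on the demand curve at x*: 55 − 2×10.2500 = 34.5000.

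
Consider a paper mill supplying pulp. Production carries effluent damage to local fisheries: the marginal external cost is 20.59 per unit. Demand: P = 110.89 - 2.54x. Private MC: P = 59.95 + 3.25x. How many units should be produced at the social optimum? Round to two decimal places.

Social marginal cost = private MC + MEC = 80.54 + 3.25x.
Set SMC = demand: 80.54 + 3.25x = 110.89 - 2.54x → x* = 5.2418.

x* = 5.24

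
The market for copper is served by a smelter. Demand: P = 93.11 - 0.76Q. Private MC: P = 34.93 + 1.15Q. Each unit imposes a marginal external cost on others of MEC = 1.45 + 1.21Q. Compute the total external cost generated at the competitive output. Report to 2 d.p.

Market equilibrium (private): 34.93 + 1.15Q = 93.11 - 0.76Q → Q_m = 30.4607.
Total external cost = ∫₀^{Q_m} (1.45 + 1.21Q) dQ = 1.45×30.4607 + ½×1.21×30.4607² = 605.5198.

605.52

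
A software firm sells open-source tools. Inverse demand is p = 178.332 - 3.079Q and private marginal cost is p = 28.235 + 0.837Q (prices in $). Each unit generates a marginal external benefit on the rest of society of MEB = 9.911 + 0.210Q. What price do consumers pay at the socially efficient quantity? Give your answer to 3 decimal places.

P = $45.395

Social marginal cost = private MC − MEB = 18.324 + 0.627Q.
Set SMC = demand: 18.324 + 0.627Q = 178.332 - 3.079Q → Q* = 43.1754.
Consumer price on the demand curve at Q*: 178.332 − 3.079×43.1754 = 45.3949.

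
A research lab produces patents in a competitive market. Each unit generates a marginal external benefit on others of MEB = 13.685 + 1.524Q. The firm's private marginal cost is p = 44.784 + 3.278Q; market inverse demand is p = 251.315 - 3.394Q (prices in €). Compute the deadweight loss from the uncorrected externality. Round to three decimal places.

DWL = €359.748

Market equilibrium (private): 44.784 + 3.278Q = 251.315 - 3.394Q → Q_m = 30.9549.
Social marginal cost = private MC − MEB = 31.099 + 1.754Q.
Set SMC = demand: 31.099 + 1.754Q = 251.315 - 3.394Q → Q* = 42.7770.
Between Q* and Q_m the wedge demand − SMC runs linearly from 0 to MEB(Q_m), so the loss is a triangle.
DWL = ½ × 11.8221 × 60.8602 = 359.7477.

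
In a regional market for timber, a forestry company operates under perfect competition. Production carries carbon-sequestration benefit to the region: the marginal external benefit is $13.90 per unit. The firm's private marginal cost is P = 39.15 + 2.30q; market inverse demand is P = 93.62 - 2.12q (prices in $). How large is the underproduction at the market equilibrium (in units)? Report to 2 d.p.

Market equilibrium (private): 39.15 + 2.30q = 93.62 - 2.12q → q_m = 12.3235.
Social marginal cost = private MC − MEB = 25.25 + 2.30q.
Set SMC = demand: 25.25 + 2.30q = 93.62 - 2.12q → q* = 15.4683.
Gap = |12.3235 − 15.4683| = 3.1448.

3.14 units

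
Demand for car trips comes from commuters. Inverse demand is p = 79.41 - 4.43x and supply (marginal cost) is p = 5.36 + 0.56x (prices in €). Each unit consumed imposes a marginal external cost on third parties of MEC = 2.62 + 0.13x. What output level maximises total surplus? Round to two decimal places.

x* = 13.95

Social marginal benefit = demand − MEC = 76.79 - 4.56x.
Set SMB = MC: 76.79 - 4.56x = 5.36 + 0.56x → x* = 13.9512.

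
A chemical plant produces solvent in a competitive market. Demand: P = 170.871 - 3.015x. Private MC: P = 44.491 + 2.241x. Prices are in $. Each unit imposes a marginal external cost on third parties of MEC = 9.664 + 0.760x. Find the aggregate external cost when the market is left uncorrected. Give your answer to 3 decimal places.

$452.070

Market equilibrium (private): 44.491 + 2.241x = 170.871 - 3.015x → x_m = 24.0449.
Total external cost = ∫₀^{x_m} (9.664 + 0.760x) dx = 9.664×24.0449 + ½×0.760×24.0449² = 452.0697.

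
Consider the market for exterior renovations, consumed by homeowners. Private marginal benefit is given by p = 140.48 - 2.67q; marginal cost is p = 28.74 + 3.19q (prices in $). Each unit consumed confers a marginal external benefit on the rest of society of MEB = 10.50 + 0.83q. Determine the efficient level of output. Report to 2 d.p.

Social marginal benefit = demand + MEB = 150.98 - 1.84q.
Set SMB = MC: 150.98 - 1.84q = 28.74 + 3.19q → q* = 24.3022.

q* = 24.30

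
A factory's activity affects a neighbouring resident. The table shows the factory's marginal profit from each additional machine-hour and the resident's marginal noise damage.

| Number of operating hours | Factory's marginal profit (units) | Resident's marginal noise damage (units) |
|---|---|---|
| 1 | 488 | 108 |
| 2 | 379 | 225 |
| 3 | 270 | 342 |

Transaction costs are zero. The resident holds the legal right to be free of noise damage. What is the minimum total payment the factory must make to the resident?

Efficient level: marginal profit ≥ marginal noise damage through level 2, so k* = 2.
With the resident holding the right, the factory must at least compensate total damage at k*: 108 + 225 = 333.

333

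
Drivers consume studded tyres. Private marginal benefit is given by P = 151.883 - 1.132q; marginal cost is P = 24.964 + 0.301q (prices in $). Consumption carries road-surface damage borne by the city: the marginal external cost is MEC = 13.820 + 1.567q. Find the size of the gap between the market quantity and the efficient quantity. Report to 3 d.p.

Market equilibrium (private): 24.964 + 0.301q = 151.883 - 1.132q → q_m = 88.5687.
Social marginal benefit = demand − MEC = 138.063 - 2.699q.
Set SMB = MC: 138.063 - 2.699q = 24.964 + 0.301q → q* = 37.6997.
Gap = |88.5687 − 37.6997| = 50.8690.

50.869 units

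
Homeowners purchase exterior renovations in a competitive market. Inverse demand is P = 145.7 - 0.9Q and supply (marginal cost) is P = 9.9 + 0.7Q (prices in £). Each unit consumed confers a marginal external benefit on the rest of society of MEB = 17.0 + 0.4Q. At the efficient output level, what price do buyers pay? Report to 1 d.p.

P = £31.1

Social marginal benefit = demand + MEB = 162.7 - 0.5Q.
Set SMB = MC: 162.7 - 0.5Q = 9.9 + 0.7Q → Q* = 127.3333.
Consumer price on the demand curve at Q*: 145.7 − 0.9×127.3333 = 31.1000.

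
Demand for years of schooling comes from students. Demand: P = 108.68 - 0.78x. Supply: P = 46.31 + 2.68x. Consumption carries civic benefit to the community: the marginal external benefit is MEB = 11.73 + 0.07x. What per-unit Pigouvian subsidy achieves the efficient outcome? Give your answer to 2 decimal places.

Social marginal benefit = demand + MEB = 120.41 - 0.71x.
Set SMB = MC: 120.41 - 0.71x = 46.31 + 2.68x → x* = 21.8584.
The Pigouvian subsidy equals MEB at x*: 11.73 + 0.07×21.8584 = 13.2601.

subsidy = 13.26 per unit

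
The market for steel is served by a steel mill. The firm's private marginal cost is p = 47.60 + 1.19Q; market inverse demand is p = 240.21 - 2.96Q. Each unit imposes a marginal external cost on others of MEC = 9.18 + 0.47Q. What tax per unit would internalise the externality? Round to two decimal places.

Social marginal cost = private MC + MEC = 56.78 + 1.66Q.
Set SMC = demand: 56.78 + 1.66Q = 240.21 - 2.96Q → Q* = 39.7035.
The Pigouvian tax equals MEC at Q*: 9.18 + 0.47×39.7035 = 27.8406.

tax = 27.84 per unit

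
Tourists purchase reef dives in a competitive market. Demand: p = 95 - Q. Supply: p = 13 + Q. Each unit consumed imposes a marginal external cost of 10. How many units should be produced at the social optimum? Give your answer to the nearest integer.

Social marginal benefit = demand − MEC = 85 - Q.
Set SMB = MC: 85 - Q = 13 + Q → Q* = 36.0000.

Q* = 36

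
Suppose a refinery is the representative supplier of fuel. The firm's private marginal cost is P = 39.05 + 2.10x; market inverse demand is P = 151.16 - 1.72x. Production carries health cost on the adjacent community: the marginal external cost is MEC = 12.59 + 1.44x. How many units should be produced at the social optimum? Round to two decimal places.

Social marginal cost = private MC + MEC = 51.64 + 3.54x.
Set SMC = demand: 51.64 + 3.54x = 151.16 - 1.72x → x* = 18.9202.

x* = 18.92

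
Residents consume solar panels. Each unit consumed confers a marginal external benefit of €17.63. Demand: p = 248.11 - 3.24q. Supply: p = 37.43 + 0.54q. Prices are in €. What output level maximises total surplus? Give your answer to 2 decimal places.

q* = 60.40

Social marginal benefit = demand + MEB = 265.74 - 3.24q.
Set SMB = MC: 265.74 - 3.24q = 37.43 + 0.54q → q* = 60.3995.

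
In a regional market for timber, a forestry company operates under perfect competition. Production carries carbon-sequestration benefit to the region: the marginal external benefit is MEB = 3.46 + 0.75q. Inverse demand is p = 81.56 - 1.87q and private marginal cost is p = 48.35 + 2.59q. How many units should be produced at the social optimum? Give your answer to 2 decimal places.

Social marginal cost = private MC − MEB = 44.89 + 1.84q.
Set SMC = demand: 44.89 + 1.84q = 81.56 - 1.87q → q* = 9.8841.

q* = 9.88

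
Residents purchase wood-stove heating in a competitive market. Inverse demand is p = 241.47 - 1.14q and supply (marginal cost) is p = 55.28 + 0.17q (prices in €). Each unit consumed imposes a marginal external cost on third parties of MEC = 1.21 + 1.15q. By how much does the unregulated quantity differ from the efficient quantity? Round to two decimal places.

66.93 units

Market equilibrium (private): 55.28 + 0.17q = 241.47 - 1.14q → q_m = 142.1298.
Social marginal benefit = demand − MEC = 240.26 - 2.29q.
Set SMB = MC: 240.26 - 2.29q = 55.28 + 0.17q → q* = 75.1951.
Gap = |142.1298 − 75.1951| = 66.9347.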